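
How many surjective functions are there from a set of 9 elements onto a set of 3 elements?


By inclusion-exclusion on which target elements are missed, the number of surjections from an n-set onto a k-set is
surj(n, k) = sum_{j=0}^{k} (-1)^j C(k, j) (k - j)^n.
Equivalently surj(n, k) = k! * S(n, k), where S(n, k) is the Stirling number of the second kind.
For n = 9, k = 3:
S(9, 3) = 3025, so
surj = 3! * 3025 = 6 * 3025 = 18150.

18150


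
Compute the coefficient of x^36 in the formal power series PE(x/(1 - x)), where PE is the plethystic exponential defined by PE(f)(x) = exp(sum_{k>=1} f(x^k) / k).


For f(x) = x/(1 - x) we have
sum_{k>=1} f(x^k) / k = sum_{k>=1} (1/k) * x^k / (1 - x^k) = sum_{k, m >= 1} x^(k m) / k,
which after exponentiating simplifies to
PE(x/(1 - x)) = prod_{k>=1} 1 / (1 - x^k).
This is the generating function for the partition function p(n), so the coefficient of x^36 is p(36).
Computing p(36) by dynamic programming over parts 1, 2, ..., 36: p(36) = 17977.

17977


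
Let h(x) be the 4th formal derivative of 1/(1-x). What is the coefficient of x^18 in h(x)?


Differentiating 4 times: d^4/dx^4 [1/(1-x)] = 4!/(1-x)^5.
The expansion 1/(1-x)^5 = sum_{k>=0} C(k+4, 4) x^k, so the coefficient of x^n in 4!/(1-x)^5 is 4! * C(n+4, 4).
For n = 18: 24 * C(22, 4) = 24 * 7315 = 175560

175560


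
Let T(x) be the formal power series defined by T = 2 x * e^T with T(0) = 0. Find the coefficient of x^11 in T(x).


Apply the Lagrange inversion formula: if T = 2 x * phi(T) with phi(t) = e^t, then
[x^n] T = 2^n * (1/n) [t^(n-1)] phi(t)^n = 2^n * (1/n) [t^(n-1)] e^(n t) = 2^n * (1/n) * n^(n-1) / (n-1)! = 2^n * n^(n-1) / n!.
When c = 1 this is the Cayley count of rooted labeled trees on n vertices, divided by n!.
For n = 11: 2^11 * 11^10 / 11! = 2048 * 25937424601/39916800 = 18863581528/14175.

18863581528/14175


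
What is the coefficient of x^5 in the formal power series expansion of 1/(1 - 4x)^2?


The general identity 1/(1 - c x)^r = sum_{k>=0} c^k C(k + r - 1, r - 1) x^k follows by substituting y = c x into 1/(1 - y)^r = sum_{k>=0} C(k + r - 1, r - 1) y^k.
For c = 4, r = 2, k = 5:
4^5 * C(6, 1) = 1024 * 6 = 6144.

6144


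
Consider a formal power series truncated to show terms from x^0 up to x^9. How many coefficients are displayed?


From x^0 to x^9 inclusive, the count is 9 - 0 + 1 = 10.

10


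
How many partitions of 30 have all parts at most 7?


Using the generating function (1-x)^(-1)(1-x^2)^(-1)...(1-x^7)^(-1),
the coefficient of x^30 counts these restricted partitions.
Result = 1824

1824


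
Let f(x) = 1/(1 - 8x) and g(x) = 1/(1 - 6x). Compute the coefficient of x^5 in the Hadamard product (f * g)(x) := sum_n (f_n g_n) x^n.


f has coefficients f_k = 8^k and g has coefficients g_k = 6^k, so the Hadamard product has coefficient (f*g)_k = 8^k * 6^k = 48^k.
For k = 5: 48^5 = 254803968.

254803968


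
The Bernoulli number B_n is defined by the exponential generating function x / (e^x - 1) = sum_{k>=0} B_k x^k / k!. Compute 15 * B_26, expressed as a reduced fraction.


Bernoulli numbers can also be computed recursively via B_0 = 1 and sum_{j=0}^{m} C(m+1, j) B_j = 0 for m >= 1. Odd-index Bernoulli numbers vanish for k >= 3.
Computing B_26 = 8553103/6, so 15 * B_26 = 15 * 8553103/6 = 42765515/2.

42765515/2


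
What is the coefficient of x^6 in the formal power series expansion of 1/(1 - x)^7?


The negative binomial / multiset identity is
1/(1 - x)^r = sum_{k>=0} C(k + r - 1, r - 1) x^k.
Here r = 7 and k = 6, so the coefficient is
C(6 + 6, 6) = C(12, 6)
= 924

924


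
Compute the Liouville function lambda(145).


The Liouville function is lambda(k) = (-1)^Omega(k), where Omega(k) counts the prime factors of k with multiplicity.
Factoring: 145 = 5 * 29, so Omega(145) = 2.
lambda(145) = (-1)^2 = 1.

1


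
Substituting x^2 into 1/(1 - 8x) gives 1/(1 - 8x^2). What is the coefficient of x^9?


Since 1/(1 - 8x^2) only has even powers of x,
the coefficient of x^9 (odd) is 0.

0


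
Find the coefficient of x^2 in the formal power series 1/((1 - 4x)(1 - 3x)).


By partial fractions or Cauchy convolution:
The coefficient equals sum_{k=0}^{2} 4^k * 3^(2-k).
= 37

37


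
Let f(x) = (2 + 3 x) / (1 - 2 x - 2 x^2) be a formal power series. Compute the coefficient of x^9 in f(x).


Write f(x) = sum_{k>=0} a_k x^k. Multiplying both sides by 1 - 2 x - 2 x^2 gives
(1 - 2 x - 2 x^2) sum_{k>=0} a_k x^k = 2 + 3 x.
Matching coefficients:
 x^0: a_0 = 2
 x^1: a_1 - 2 a_0 = 3  =>  a_1 = 2*2 + 3 = 7
 x^k (k >= 2): a_k = 2 a_{k-1} + 2 a_{k-2}.
Iterating: a_2 = 18, a_3 = 50, a_4 = 136, a_5 = 372, a_6 = 1016, a_7 = 2776, a_8 = 7584, a_9 = 20720.
So the coefficient of x^9 is 20720.

20720


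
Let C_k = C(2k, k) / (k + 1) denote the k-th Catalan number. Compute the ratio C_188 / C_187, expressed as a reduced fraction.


Using C_k = (2k)! / (k! (k+1)!), the ratio C_{k+1}/C_k simplifies to
C_{k+1}/C_k = [(2k+2)! / ((k+1)! (k+2)!)] * [k! (k+1)! / (2k)!]
 = (2k+2)(2k+1) / ((k+1)(k+2)) = 2(2k+1) / (k+2).
For k = 187: 2(2*187 + 1) / (187 + 2) = 750/189 = 250/63.

250/63


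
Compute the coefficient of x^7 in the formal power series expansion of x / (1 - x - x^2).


Let f(x) = sum_{k>=0} a_k x^k. Multiplying f(x) * (1 - x - x^2) = x and matching coefficients gives a_0 = 0, a_1 = 1, and a_k = a_{k-1} + a_{k-2} for k >= 2. These are the Fibonacci numbers F_k.
Iterating from F_0 = 0, F_1 = 1:
F_0=0, F_1=1, F_2=1, F_3=2, F_4=3, F_5=5, F_6=8, F_7=13
F_7 = 13.

13


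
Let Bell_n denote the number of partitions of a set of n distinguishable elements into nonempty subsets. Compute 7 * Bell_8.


Bell_8 can be computed from the Bell triangle or from Dobinski's identity Bell_n = (1/e) * sum_{k>=0} k^n / k!.
Computing Bell_8 = 4140.
Then 7 * 4140 = 28980.

28980


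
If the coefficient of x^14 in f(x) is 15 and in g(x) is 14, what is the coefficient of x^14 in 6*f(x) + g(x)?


Scalar multiplication scales coefficients: 6 * 15 = 90.
Then add the g coefficient: 90 + 14
= 104

104


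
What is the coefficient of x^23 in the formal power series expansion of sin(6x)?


The Maclaurin series is sin(t) = sum_{k>=0} (-1)^k t^(2k+1) / (2k+1)!, so substituting t = 6x, only odd powers of x are nonzero, with coefficient of x^(2k+1) equal to (-1)^k 6^(2k+1) / (2k+1)!.
Write 23 = 2*11 + 1, giving the coefficient (-1)^11 * 6^23 / 23! = -789730223053602816/25852016738884976640000 = -76527504/2505147019375.

-76527504/2505147019375


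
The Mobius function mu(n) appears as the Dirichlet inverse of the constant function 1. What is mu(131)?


131 = 131 (all distinct primes).
mu(131) = (-1)^1 = -1

-1


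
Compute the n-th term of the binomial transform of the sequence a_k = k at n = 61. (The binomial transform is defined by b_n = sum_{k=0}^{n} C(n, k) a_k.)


With a_k = k, b_n = sum_{k=0}^{n} C(n, k) k. Using k * C(n, k) = n * C(n-1, k-1) gives b_n = n * sum_{k>=1} C(n-1, k-1) = n * 2^(n-1).
For n = 61: 61 * 2^60 = 61 * 1152921504606846976 = 70328211781017665536.

70328211781017665536


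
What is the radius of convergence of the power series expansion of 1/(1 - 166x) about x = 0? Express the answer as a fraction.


Expanding 1/(1 - 166x) = sum_{k>=0} 166^k x^k, the series converges when |166x| < 1, i.e., |x| < 1/166.
So the radius of convergence is 1/166 = 1/166.

1/166


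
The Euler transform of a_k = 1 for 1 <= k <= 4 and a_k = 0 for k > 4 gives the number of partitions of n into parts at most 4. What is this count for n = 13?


Partitions of 13 into parts at most 4:
Using generating function (1-x)^(-1)(1-x^2)^(-1)...(1-x^4)^(-1),
the coefficient of x^13 = 39

39


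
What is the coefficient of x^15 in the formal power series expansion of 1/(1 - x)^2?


The negative binomial / multiset identity is
1/(1 - x)^r = sum_{k>=0} C(k + r - 1, r - 1) x^k.
Here r = 2 and k = 15, so the coefficient is
C(15 + 1, 1) = C(16, 1)
= 16

16


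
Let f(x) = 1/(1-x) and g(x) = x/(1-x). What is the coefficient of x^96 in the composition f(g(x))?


First simplify the composition: f(g(x)) = 1/(1 - x/(1-x)) = (1-x)/((1-x) - x) = (1-x)/(1-2x).
Now extract the coefficient. Write (1-x)/(1-2x) = 1/(1-2x) - x/(1-2x).
The coefficient of x^n in 1/(1-2x) is 2^n, and in x/(1-2x) is 2^(n-1) (for n >= 1).
So the coefficient of x^96 is 2^96 - 2^95 = 79228162514264337593543950336 - 39614081257132168796771975168 = 39614081257132168796771975168.

39614081257132168796771975168


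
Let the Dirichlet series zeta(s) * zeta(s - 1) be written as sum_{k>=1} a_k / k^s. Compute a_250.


Convolution gives a_k = sum_{d | k} d * 1 = sum_{d | k} d = sigma(k), the sum of positive divisors of k.
For k = 250, the divisors are 1, 2, 5, 10, 25, 50, 125, 250, so
sigma(250) = 1 + 2 + 5 + 10 + 25 + 50 + 125 + 250 = 468.

468


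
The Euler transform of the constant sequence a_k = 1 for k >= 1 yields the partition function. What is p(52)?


The Euler transform converts the sequence a_k = 1 into the number of integer partitions.
Using the recurrence or dynamic programming:
p(52) = 281589

281589


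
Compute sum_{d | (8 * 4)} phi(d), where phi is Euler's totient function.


First, 8 * 4 = 32. One classical identity is sum_{d | n} phi(d) = n (each k in [1, n] has a unique gcd with n, and among the k's with gcd(k, n) = n/d there are phi(d) of them). So the sum equals 32. We also verify directly:
Divisors of 32: 1, 2, 4, 8, 16, 32.
phi values: 1, 1, 2, 4, 8, 16.
Sum = 32.

32


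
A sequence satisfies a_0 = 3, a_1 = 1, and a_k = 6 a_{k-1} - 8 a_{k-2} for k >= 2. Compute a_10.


The characteristic equation is t^2 - 6 t + 8 = 0, with roots r_1 = 4 and r_2 = 2 (so c_1 = r_1 + r_2, c_2 = -r_1 r_2 as required).
One can use the closed form a_n = A r_1^n + B r_2^n, but direct iteration is more reliable:
a_0 = 3, a_1 = 1, a_2 = -18, a_3 = -116, a_4 = -552, a_5 = -2384, a_6 = -9888, a_7 = -40256, a_8 = -162432, a_9 = -652544, a_10 = -2615808.
So a_10 = -2615808.

-2615808


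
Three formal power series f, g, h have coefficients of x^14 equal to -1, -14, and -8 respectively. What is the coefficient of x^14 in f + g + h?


Series addition is componentwise:
-1 + -14 + -8
= -23

-23


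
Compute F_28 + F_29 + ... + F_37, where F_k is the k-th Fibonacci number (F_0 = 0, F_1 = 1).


Use the identity sum_{k=0}^{N} F_k = F_{N+2} - 1 (which follows from F_{k+2} - F_{k+1} = F_k). Then
sum_{k=28}^{37} F_k = (F_{39} - 1) - (F_{29} - 1) = F_{39} - F_{29}.
Computing: F_{39} = 63245986, F_{29} = 514229, so
Sum = 63245986 - 514229 = 62731757.

62731757


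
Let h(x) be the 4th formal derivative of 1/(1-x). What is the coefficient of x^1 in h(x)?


Differentiating 4 times: d^4/dx^4 [1/(1-x)] = 4!/(1-x)^5.
The expansion 1/(1-x)^5 = sum_{k>=0} C(k+4, 4) x^k, so the coefficient of x^n in 4!/(1-x)^5 is 4! * C(n+4, 4).
For n = 1: 24 * C(5, 4) = 24 * 5 = 120

120


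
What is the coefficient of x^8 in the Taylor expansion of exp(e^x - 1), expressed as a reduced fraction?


exp(e^x - 1) = sum_{k>=0} Bell_k x^k / k!, where Bell_k is the k-th Bell number.
So the coefficient of x^8 is Bell_8 / 8!.
Computing: Bell_8 = 4140 and 8! = 40320, giving
4140/40320 = 23/224.

23/224


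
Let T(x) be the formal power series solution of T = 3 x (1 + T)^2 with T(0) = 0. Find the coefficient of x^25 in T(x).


Apply the Lagrange inversion formula: if T = 3 x * phi(T) with phi(t) = (1 + t)^2, then [x^n] T = 3^n * (1/n) [t^(n-1)] phi(t)^n = 3^n * (1/n) [t^(n-1)] (1 + t)^(2n) = 3^n * (1/n) C(2n, n-1).
Using the identity C(2n, n-1) = C(2n, n) * n / (n+1), the unscaled factor equals C(2n, n) / (n+1) = C_n, the n-th Catalan number.
For n = 25: C_25 = C(50, 25) / 26 = 126410606437752/26 = 4861946401452.
With the 3^25 = 847288609443 factor, the coefficient is 847288609443 * 4861946401452 = 4119471805672662916111236.

4119471805672662916111236


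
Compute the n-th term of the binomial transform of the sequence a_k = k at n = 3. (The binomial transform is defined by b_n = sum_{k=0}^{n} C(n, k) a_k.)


With a_k = k, b_n = sum_{k=0}^{n} C(n, k) k. Using k * C(n, k) = n * C(n-1, k-1) gives b_n = n * sum_{k>=1} C(n-1, k-1) = n * 2^(n-1).
For n = 3: 3 * 2^2 = 3 * 4 = 12.

12


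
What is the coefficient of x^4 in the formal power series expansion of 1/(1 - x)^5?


The expansion 1/(1 - x)^r = sum_{k>=0} C(k + r - 1, r - 1) x^k follows from the multiset / negative-binomial theorem (or from repeated differentiation of the geometric series).
For r = 5 and k = 4:
C(8, 4) = 40320 / (24 * 24) = 70.

70


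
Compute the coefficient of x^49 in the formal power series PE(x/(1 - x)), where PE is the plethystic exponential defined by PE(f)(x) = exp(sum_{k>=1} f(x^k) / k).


For f(x) = x/(1 - x) we have
sum_{k>=1} f(x^k) / k = sum_{k>=1} (1/k) * x^k / (1 - x^k) = sum_{k, m >= 1} x^(k m) / k,
which after exponentiating simplifies to
PE(x/(1 - x)) = prod_{k>=1} 1 / (1 - x^k).
This is the generating function for the partition function p(n), so the coefficient of x^49 is p(49).
Computing p(49) by dynamic programming over parts 1, 2, ..., 49: p(49) = 173525.

173525


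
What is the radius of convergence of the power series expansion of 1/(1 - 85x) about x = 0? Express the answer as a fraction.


Expanding 1/(1 - 85x) = sum_{k>=0} 85^k x^k, the series converges when |85x| < 1, i.e., |x| < 1/85.
So the radius of convergence is 1/85 = 1/85.

1/85


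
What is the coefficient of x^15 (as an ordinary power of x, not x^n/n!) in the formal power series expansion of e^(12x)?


The exponential series is e^y = sum_{k>=0} y^k / k!. Substituting y = 12x gives
e^(12x) = sum_{k>=0} 12^k x^k / k!.
So the coefficient of x^n is a^n/n! with a = 12, n = 15:
12^15 / 15! = 15407021574586368/1307674368000 = 10319560704/875875

10319560704/875875


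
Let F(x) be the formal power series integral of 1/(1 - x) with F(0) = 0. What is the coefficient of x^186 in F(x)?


1/(1 - x) = sum_{k>=0} x^k. Integrating termwise and using F(0) = 0 gives
F(x) = sum_{k>=0} x^(k+1) / (k+1) = sum_{m>=1} x^m / m = -ln(1 - x).
So the coefficient of x^186 is 1/186 = 1/186.

1/186


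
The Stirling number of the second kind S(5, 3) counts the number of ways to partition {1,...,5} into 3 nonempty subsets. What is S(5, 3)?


Using the explicit formula S(n,k) = (1/k!) sum_{j=0}^{k} (-1)^(k-j) C(k,j) j^n:
S(5, 3) = 25
Equivalently, S(n,k) is n! times the coefficient of x^n in the EGF (e^x - 1)^k / k!.

25


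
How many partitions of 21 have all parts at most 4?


Using the generating function (1-x)^(-1)(1-x^2)^(-1)...(1-x^4)^(-1),
the coefficient of x^21 counts these restricted partitions.
Result = 120

120


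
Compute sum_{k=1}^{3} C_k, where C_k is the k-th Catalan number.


C_1 through C_3: 1, 2, 5
Sum = 1 + 2 + 5
= 8

8


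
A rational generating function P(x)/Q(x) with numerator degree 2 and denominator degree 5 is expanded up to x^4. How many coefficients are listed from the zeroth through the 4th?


Expanding up to x^4 gives the coefficients for x^0, x^1, ..., x^4.
That is 4 + 1 = 5 coefficients in total.

5


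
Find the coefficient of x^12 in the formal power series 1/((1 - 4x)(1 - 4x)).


By partial fractions or Cauchy convolution:
The coefficient equals sum_{k=0}^{12} 4^k * 4^(12-k).
= 218103808

218103808


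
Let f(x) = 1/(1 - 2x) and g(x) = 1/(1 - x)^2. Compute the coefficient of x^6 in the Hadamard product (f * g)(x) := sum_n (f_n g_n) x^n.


f has coefficients f_k = 2^k. For g = 1/(1 - x)^2 the coefficient is g_k = C(k + 1, 1) = k + 1. The Hadamard coefficient is (f * g)_k = 2^k * (k + 1).
For k = 6: 2^6 * 7 = 64 * 7 = 448.

448


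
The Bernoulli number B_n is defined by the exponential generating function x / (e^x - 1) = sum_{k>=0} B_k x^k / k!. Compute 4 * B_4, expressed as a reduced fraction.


Bernoulli numbers can also be computed recursively via B_0 = 1 and sum_{j=0}^{m} C(m+1, j) B_j = 0 for m >= 1. Odd-index Bernoulli numbers vanish for k >= 3.
Computing B_4 = -1/30, so 4 * B_4 = 4 * -1/30 = -2/15.

-2/15


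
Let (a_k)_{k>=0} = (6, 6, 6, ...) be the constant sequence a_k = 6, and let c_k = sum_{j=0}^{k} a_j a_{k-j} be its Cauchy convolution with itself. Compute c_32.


Since a_j = 6 for all j >= 0, the convolution sum becomes
c_k = sum_{j=0}^{k} 6 * 6 = 36 * (k + 1).
Equivalently, the generating function of (a_k) is 6/(1 - x) and its square is 36/(1 - x)^2 = sum_{k>=0} 36(k + 1) x^k.
For k = 32: 36 * 33 = 1188.

1188


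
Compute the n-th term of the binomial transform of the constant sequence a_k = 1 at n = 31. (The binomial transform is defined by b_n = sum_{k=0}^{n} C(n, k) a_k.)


With a_k = 1 for all k, b_n = sum_{k=0}^{n} C(n, k) = 2^n by the binomial theorem.
For n = 31: 2^31 = 2147483648.

2147483648


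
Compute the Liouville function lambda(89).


The Liouville function is lambda(k) = (-1)^Omega(k), where Omega(k) counts the prime factors of k with multiplicity.
Factoring: 89 = 89, so Omega(89) = 1.
lambda(89) = (-1)^1 = -1.

-1


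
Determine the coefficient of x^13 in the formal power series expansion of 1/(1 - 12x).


The geometric series identity gives 1/(1 - c x) = sum_{k>=0} c^k x^k, so the coefficient of x^k is c^k.
Here c = 12 and k = 13.
Computing: 12^13 = 106993205379072

106993205379072


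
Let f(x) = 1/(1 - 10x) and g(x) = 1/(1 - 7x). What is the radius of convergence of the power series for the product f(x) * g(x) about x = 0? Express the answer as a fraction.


The radius of 1/(1 - 10x) is 1/10 (nearest singularity at x = 1/10), and the radius of 1/(1 - 7x) is 1/7.
The product f(x)*g(x) = 1/((1 - 10x)(1 - 7x)) has singularities at both 1/10 and 1/7, so its radius of convergence is the distance to the nearest one:
min(1/10, 1/7) = 1/10.

1/10


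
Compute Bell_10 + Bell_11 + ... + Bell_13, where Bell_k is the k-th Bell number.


Recall Bell_k counts set partitions of a k-set (with Bell_0 = 1 by convention).
Bell_10 through Bell_13: 115975, 678570, 4213597, 27644437
Sum = 115975 + 678570 + 4213597 + 27644437 = 32652579.

32652579


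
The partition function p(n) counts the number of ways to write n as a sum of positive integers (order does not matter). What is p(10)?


Using the generating function prod_{k>=1} 1/(1-x^k), we compute p(10).
By dynamic programming over parts 1 through 10:
p(10) = 42

42


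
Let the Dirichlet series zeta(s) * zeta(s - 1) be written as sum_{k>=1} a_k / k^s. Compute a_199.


Convolution gives a_k = sum_{d | k} d * 1 = sum_{d | k} d = sigma(k), the sum of positive divisors of k.
For k = 199, the divisors are 1, 199, so
sigma(199) = 1 + 199 = 200.

200


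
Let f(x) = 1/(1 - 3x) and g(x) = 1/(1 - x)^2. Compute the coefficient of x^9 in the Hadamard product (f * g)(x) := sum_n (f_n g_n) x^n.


f has coefficients f_k = 3^k. For g = 1/(1 - x)^2 the coefficient is g_k = C(k + 1, 1) = k + 1. The Hadamard coefficient is (f * g)_k = 3^k * (k + 1).
For k = 9: 3^9 * 10 = 19683 * 10 = 196830.

196830


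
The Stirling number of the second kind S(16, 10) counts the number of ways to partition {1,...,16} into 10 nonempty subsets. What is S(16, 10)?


Using the explicit formula S(n,k) = (1/k!) sum_{j=0}^{k} (-1)^(k-j) C(k,j) j^n:
S(16, 10) = 193754990
Equivalently, S(n,k) is n! times the coefficient of x^n in the EGF (e^x - 1)^k / k!.

193754990


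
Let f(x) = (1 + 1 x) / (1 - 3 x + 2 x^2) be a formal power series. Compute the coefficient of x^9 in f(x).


Write f(x) = sum_{k>=0} a_k x^k. Multiplying both sides by 1 - 3 x + 2 x^2 gives
(1 - 3 x + 2 x^2) sum_{k>=0} a_k x^k = 1 + 1 x.
Matching coefficients:
 x^0: a_0 = 1
 x^1: a_1 - 3 a_0 = 1  =>  a_1 = 3*1 + 1 = 4
 x^k (k >= 2): a_k = 3 a_{k-1} - 2 a_{k-2}.
Iterating: a_2 = 10, a_3 = 22, a_4 = 46, a_5 = 94, a_6 = 190, a_7 = 382, a_8 = 766, a_9 = 1534.
So the coefficient of x^9 is 1534.

1534


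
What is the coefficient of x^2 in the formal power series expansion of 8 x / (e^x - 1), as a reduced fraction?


The exponential generating function for Bernoulli numbers is
x / (e^x - 1) = sum_{k>=0} B_k x^k / k!.
So the coefficient of x^2 in 8 x / (e^x - 1) is 8 B_2 / 2!.
Computing: B_2 = 1/6, 2! = 2, giving
8 * 1/6 / 2 = 2/3.

2/3


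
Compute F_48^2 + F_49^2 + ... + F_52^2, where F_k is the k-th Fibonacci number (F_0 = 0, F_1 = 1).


There is a standard identity sum_{k=0}^{N} F_k^2 = F_N * F_{N+1} (proved inductively from the telescoping relation F_k^2 = F_k F_{k+1} - F_{k-1} F_k). Then
sum_{k=48}^{52} F_k^2 = F_52 F_53 - F_47 F_48.
Computing: F_52 = 32951280099, F_53 = 53316291173, F_47 = 2971215073, F_48 = 4807526976.
Sum = 32951280099 * 53316291173 - 2971215073 * 4807526976 = 1742555847666418956879.

1742555847666418956879


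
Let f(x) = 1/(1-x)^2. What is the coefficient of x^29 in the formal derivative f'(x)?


Differentiate: d/dx [ 1/(1-x)^r ] = r / (1-x)^(r+1).
Here r = 2, so f'(x) = 2 / (1-x)^3.
The expansion of 1/(1-x)^(r+1) has coefficient of x^n equal to C(n+r, r).
So the coefficient of x^29 in f'(x) is
2 * C(31, 2) = 2 * 465 = 930

930


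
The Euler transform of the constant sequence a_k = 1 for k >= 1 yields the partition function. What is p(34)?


The Euler transform converts the sequence a_k = 1 into the number of integer partitions.
Using the recurrence or dynamic programming:
p(34) = 12310

12310


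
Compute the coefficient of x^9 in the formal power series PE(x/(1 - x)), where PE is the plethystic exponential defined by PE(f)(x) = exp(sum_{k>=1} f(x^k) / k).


For f(x) = x/(1 - x) we have
sum_{k>=1} f(x^k) / k = sum_{k>=1} (1/k) * x^k / (1 - x^k) = sum_{k, m >= 1} x^(k m) / k,
which after exponentiating simplifies to
PE(x/(1 - x)) = prod_{k>=1} 1 / (1 - x^k).
This is the generating function for the partition function p(n), so the coefficient of x^9 is p(9).
Computing p(9) by dynamic programming over parts 1, 2, ..., 9: p(9) = 30.

30


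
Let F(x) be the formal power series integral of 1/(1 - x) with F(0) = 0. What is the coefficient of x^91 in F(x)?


1/(1 - x) = sum_{k>=0} x^k. Integrating termwise and using F(0) = 0 gives
F(x) = sum_{k>=0} x^(k+1) / (k+1) = sum_{m>=1} x^m / m = -ln(1 - x).
So the coefficient of x^91 is 1/91 = 1/91.

1/91


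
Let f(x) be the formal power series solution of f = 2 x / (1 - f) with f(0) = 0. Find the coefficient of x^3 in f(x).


Apply Lagrange inversion: f = 2 x * phi(f) with phi(t) = 1/(1 - t), so
[x^n] f = 2^n * (1/n) [t^(n-1)] phi(t)^n = 2^n * (1/n) [t^(n-1)] (1 - t)^(-n) = 2^n * (1/n) C(2n - 2, n - 1) = 2^n * C_{n-1}.
For n = 3: C_2 = C(4, 2) / 3 = 6/3 = 2.
With the 2^3 = 8 factor, the coefficient is 8 * 2 = 16.

16


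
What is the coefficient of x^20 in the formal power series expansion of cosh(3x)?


The Maclaurin series is cosh(t) = sum_{m>=0} t^(2m) / (2m)!, so substituting t = 3x, only even powers of x are nonzero, with coefficient of x^(2m) equal to 3^(2m) / (2m)!.
For x^20 the coefficient is 3^20/20! = 3486784401/2432902008176640000 = 531441/370812682240000.

531441/370812682240000


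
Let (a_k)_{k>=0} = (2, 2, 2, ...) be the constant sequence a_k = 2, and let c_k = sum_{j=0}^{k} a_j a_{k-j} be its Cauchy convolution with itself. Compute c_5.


Since a_j = 2 for all j >= 0, the convolution sum becomes
c_k = sum_{j=0}^{k} 2 * 2 = 4 * (k + 1).
Equivalently, the generating function of (a_k) is 2/(1 - x) and its square is 4/(1 - x)^2 = sum_{k>=0} 4(k + 1) x^k.
For k = 5: 4 * 6 = 24.

24


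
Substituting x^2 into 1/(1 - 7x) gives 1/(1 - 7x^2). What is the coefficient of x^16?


The coefficient of x^(2m) in 1/(1 - 7x^2) is 7^m.
With n = 16 = 2*8, the coefficient is 7^8 = 5764801.

5764801


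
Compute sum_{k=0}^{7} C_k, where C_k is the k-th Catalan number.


C_0 through C_7: 1, 1, 2, 5, 14, 42, 132, 429
Sum = 1 + 1 + 2 + 5 + 14 + 42 + 132 + 429
= 626

626


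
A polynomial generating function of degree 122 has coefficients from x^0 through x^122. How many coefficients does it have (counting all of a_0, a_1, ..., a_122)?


A polynomial of degree 122 takes the form a_0 + a_1 x + ... + a_122 x^122.
The number of coefficients is 122 + 1 = 123.

123


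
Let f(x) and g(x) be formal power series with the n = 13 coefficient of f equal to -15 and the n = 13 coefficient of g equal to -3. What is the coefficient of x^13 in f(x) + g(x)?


Addition of formal power series is termwise.
The coefficient of x^13 in f + g = -15 + -3
= -18

-18


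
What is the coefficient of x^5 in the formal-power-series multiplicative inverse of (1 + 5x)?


The inverse is 1/(1 + 5x). Apply the geometric identity 1/(1 - y) = sum_{k>=0} y^k with y = -5x:
1/(1 + 5x) = sum_{k>=0} (-5)^k x^k.
So the coefficient of x^5 is (-5)^5 = -3125.

-3125


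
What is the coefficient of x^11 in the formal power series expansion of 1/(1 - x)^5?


The expansion 1/(1 - x)^r = sum_{k>=0} C(k + r - 1, r - 1) x^k follows from the multiset / negative-binomial theorem (or from repeated differentiation of the geometric series).
For r = 5 and k = 11:
C(15, 4) = 1307674368000 / (24 * 39916800) = 1365.

1365


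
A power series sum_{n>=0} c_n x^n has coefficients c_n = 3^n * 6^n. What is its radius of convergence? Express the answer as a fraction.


By the root test (Cauchy-Hadamard), the radius is R = 1 / limsup_n |c_n|^(1/n).
Here |c_n|^(1/n) = (3^n * 6^n)^(1/n) = 3 * 6 = 18 for all n.
So R = 1/18 = 1/18.

1/18


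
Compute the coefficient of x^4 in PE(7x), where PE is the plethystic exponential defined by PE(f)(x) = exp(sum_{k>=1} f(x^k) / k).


With f(x) = 7x, the exponent is sum_{k>=1} 7 x^k / k = 7 * (-ln(1 - x)). Exponentiating:
PE(7x) = exp(-7 ln(1 - x)) = 1/(1 - x)^7.
By the negative binomial expansion, [x^n] 1/(1 - x)^7 = C(n + 6, 6).
For n = 4: C(10, 6) = 210.

210


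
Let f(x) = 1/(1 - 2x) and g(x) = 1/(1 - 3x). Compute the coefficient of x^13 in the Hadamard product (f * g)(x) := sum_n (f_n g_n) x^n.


f has coefficients f_k = 2^k and g has coefficients g_k = 3^k, so the Hadamard product has coefficient (f*g)_k = 2^k * 3^k = 6^k.
For k = 13: 6^13 = 13060694016.

13060694016


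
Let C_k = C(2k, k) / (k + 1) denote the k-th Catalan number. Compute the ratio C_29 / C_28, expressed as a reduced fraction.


Using C_k = (2k)! / (k! (k+1)!), the ratio C_{k+1}/C_k simplifies to
C_{k+1}/C_k = [(2k+2)! / ((k+1)! (k+2)!)] * [k! (k+1)! / (2k)!]
 = (2k+2)(2k+1) / ((k+1)(k+2)) = 2(2k+1) / (k+2).
For k = 28: 2(2*28 + 1) / (28 + 2) = 114/30 = 19/5.

19/5


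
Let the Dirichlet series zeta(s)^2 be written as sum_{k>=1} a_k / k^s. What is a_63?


The Dirichlet convolution of the constant function 1 with itself gives (1 * 1)(k) = sum_{d | k} 1 = d(k), the number of positive divisors of k.
Since zeta(s) = sum_{k>=1} 1/k^s, we have zeta(s)^2 = sum_{k>=1} d(k)/k^s, so a_k = d(k).
For k = 63: the divisors are 1, 3, 7, 9, 21, 63.
Count = 6.

6


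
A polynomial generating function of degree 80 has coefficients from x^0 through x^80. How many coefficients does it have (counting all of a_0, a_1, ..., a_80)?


A polynomial of degree 80 takes the form a_0 + a_1 x + ... + a_80 x^80.
The number of coefficients is 80 + 1 = 81.

81


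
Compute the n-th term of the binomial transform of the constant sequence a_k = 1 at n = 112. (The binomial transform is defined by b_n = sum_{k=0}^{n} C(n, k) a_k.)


With a_k = 1 for all k, b_n = sum_{k=0}^{n} C(n, k) = 2^n by the binomial theorem.
For n = 112: 2^112 = 5192296858534827628530496329220096.

5192296858534827628530496329220096


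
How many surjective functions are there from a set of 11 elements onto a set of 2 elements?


By inclusion-exclusion on which target elements are missed, the number of surjections from an n-set onto a k-set is
surj(n, k) = sum_{j=0}^{k} (-1)^j C(k, j) (k - j)^n.
Equivalently surj(n, k) = k! * S(n, k), where S(n, k) is the Stirling number of the second kind.
For n = 11, k = 2:
S(11, 2) = 1023, so
surj = 2! * 1023 = 2 * 1023 = 2046.

2046


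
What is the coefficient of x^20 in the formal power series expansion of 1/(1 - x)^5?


The negative binomial / multiset identity is
1/(1 - x)^r = sum_{k>=0} C(k + r - 1, r - 1) x^k.
Here r = 5 and k = 20, so the coefficient is
C(20 + 4, 4) = C(24, 4)
= 10626

10626


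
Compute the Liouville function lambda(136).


The Liouville function is lambda(k) = (-1)^Omega(k), where Omega(k) counts the prime factors of k with multiplicity.
Factoring: 136 = 2 * 2 * 2 * 17, so Omega(136) = 4.
lambda(136) = (-1)^4 = 1.

1


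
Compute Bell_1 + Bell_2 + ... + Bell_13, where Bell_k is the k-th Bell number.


Recall Bell_k counts set partitions of a k-set (with Bell_0 = 1 by convention).
Bell_1 through Bell_13: 1, 2, 5, 15, 52, 203, 877, 4140, 21147, 115975, 678570, 4213597, 27644437
Sum = 1 + 2 + 5 + 15 + 52 + 203 + 877 + 4140 + 21147 + 115975 + 678570 + 4213597 + 27644437 = 32679021.

32679021


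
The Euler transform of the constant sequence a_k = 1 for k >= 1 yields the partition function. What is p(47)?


The Euler transform converts the sequence a_k = 1 into the number of integer partitions.
Using the recurrence or dynamic programming:
p(47) = 124754

124754


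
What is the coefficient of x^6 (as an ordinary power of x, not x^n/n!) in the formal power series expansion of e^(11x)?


The exponential series is e^y = sum_{k>=0} y^k / k!. Substituting y = 11x gives
e^(11x) = sum_{k>=0} 11^k x^k / k!.
So the coefficient of x^n is a^n/n! with a = 11, n = 6:
11^6 / 6! = 1771561/720 = 1771561/720

1771561/720


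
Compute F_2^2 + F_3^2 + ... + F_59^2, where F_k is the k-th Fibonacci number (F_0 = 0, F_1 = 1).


There is a standard identity sum_{k=0}^{N} F_k^2 = F_N * F_{N+1} (proved inductively from the telescoping relation F_k^2 = F_k F_{k+1} - F_{k-1} F_k). Then
sum_{k=2}^{59} F_k^2 = F_59 F_60 - F_1 F_2.
Computing: F_59 = 956722026041, F_60 = 1548008755920, F_1 = 1, F_2 = 1.
Sum = 956722026041 * 1548008755920 - 1 * 1 = 1481014073292990252912719.

1481014073292990252912719


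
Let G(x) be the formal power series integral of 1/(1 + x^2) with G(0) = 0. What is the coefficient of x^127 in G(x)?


1/(1 + x^2) = sum_{j>=0} (-1)^j x^(2j). Integrating termwise with G(0) = 0:
G(x) = sum_{j>=0} (-1)^j x^(2j+1) / (2j+1) = arctan(x).
Only odd powers are nonzero. For x^127 write 127 = 2*63 + 1, giving
(-1)^63 / 127 = -1/127 = -1/127.

-1/127


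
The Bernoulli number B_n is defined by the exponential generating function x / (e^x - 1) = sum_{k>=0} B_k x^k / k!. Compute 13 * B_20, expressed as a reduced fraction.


Bernoulli numbers can also be computed recursively via B_0 = 1 and sum_{j=0}^{m} C(m+1, j) B_j = 0 for m >= 1. Odd-index Bernoulli numbers vanish for k >= 3.
Computing B_20 = -174611/330, so 13 * B_20 = 13 * -174611/330 = -2269943/330.

-2269943/330


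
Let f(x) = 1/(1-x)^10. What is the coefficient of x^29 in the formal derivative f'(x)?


Differentiate: d/dx [ 1/(1-x)^r ] = r / (1-x)^(r+1).
Here r = 10, so f'(x) = 10 / (1-x)^11.
The expansion of 1/(1-x)^(r+1) has coefficient of x^n equal to C(n+r, r).
So the coefficient of x^29 in f'(x) is
10 * C(39, 10) = 10 * 635745396 = 6357453960

6357453960


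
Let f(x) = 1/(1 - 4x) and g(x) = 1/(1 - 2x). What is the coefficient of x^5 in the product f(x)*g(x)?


The coefficient of x^n in f*g is the Cauchy product: sum_{k=0}^{n} a^k * b^(n-k).
With a=4, b=2, n=5:
sum_{k=0}^{5} 4^k * 2^(5-k)
= 2016

2016


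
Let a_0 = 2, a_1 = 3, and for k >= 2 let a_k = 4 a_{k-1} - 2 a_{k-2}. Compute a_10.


Iterating the recurrence forward:
a_0 = 2
a_1 = 3
a_2 = 4*3 - 2*2 = 8
a_3 = 4*8 - 2*3 = 26
a_4 = 4*26 - 2*8 = 88
a_5 = 4*88 - 2*26 = 300
a_6 = 4*300 - 2*88 = 1024
a_7 = 4*1024 - 2*300 = 3496
a_8 = 4*3496 - 2*1024 = 11936
a_9 = 4*11936 - 2*3496 = 40752
a_10 = 4*40752 - 2*11936 = 139136
So a_10 = 139136.

139136


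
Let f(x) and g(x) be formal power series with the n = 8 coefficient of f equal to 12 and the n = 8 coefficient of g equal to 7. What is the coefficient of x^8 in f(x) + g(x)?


Addition of formal power series is termwise.
The coefficient of x^8 in f + g = 12 + 7
= 19

19


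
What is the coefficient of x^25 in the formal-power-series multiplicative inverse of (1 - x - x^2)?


Let the inverse be f(x) = sum_{k>=0} a_k x^k. From f(x) * (1 - x - x^2) = 1 and matching coefficients:
 x^0: a_0 = 1.
 x^1: a_1 - a_0 = 0, so a_1 = 1.
 x^k (k >= 2): a_k - a_{k-1} - a_{k-2} = 0, i.e. a_k = a_{k-1} + a_{k-2}.
This is the Fibonacci-type recurrence shifted so that a_0 = a_1 = 1.
Iterating: a_0=1, a_1=1, a_2=2, a_3=3, a_4=5, a_5=8, a_6=13, a_7=21, a_8=34, a_9=55, ...
a_25 = 121393.

121393


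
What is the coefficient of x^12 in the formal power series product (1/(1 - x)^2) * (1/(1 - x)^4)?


Combine the factors: (1/(1 - x)^2) * (1/(1 - x)^4) = 1/(1 - x)^6.
Then use 1/(1 - x)^r = sum_{k>=0} C(k + r - 1, r - 1) x^k with r = 6 and k = 12:
C(17, 5) = 6188.

6188


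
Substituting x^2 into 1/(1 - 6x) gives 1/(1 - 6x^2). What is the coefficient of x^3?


Since 1/(1 - 6x^2) only has even powers of x,
the coefficient of x^3 (odd) is 0.

0


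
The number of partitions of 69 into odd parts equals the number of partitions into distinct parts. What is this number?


Computing partitions of 69 into odd parts (1, 3, 5, ...):
Using the generating function prod_{k>=0} 1/(1-x^(2k+1)),
the count is 27130

27130


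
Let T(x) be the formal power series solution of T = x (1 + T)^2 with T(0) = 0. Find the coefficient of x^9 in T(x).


Apply the Lagrange inversion formula: if T = x * phi(T) with phi(t) = (1 + t)^2, then [x^n] T = (1/n) [t^(n-1)] phi(t)^n = (1/n) [t^(n-1)] (1 + t)^(2n) = (1/n) C(2n, n-1).
Using the identity C(2n, n-1) = C(2n, n) * n / (n+1), the unscaled factor equals C(2n, n) / (n+1) = C_n, the n-th Catalan number.
For n = 9: C_9 = C(18, 9) / 10 = 48620/10 = 4862 = 4862.

4862


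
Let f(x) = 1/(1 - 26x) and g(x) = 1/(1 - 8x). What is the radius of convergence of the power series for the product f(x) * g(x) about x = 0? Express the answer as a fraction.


The radius of 1/(1 - 26x) is 1/26 (nearest singularity at x = 1/26), and the radius of 1/(1 - 8x) is 1/8.
The product f(x)*g(x) = 1/((1 - 26x)(1 - 8x)) has singularities at both 1/26 and 1/8, so its radius of convergence is the distance to the nearest one:
min(1/26, 1/8) = 1/26.

1/26


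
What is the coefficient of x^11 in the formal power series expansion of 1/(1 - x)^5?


The negative binomial / multiset identity is
1/(1 - x)^r = sum_{k>=0} C(k + r - 1, r - 1) x^k.
Here r = 5 and k = 11, so the coefficient is
C(11 + 4, 4) = C(15, 4)
= 1365

1365


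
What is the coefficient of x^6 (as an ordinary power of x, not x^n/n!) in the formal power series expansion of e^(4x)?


The exponential series is e^y = sum_{k>=0} y^k / k!. Substituting y = 4x gives
e^(4x) = sum_{k>=0} 4^k x^k / k!.
So the coefficient of x^n is a^n/n! with a = 4, n = 6:
4^6 / 6! = 4096/720 = 256/45

256/45


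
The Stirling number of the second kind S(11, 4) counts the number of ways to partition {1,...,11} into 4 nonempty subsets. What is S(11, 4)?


Using the explicit formula S(n,k) = (1/k!) sum_{j=0}^{k} (-1)^(k-j) C(k,j) j^n:
S(11, 4) = 145750
Equivalently, S(n,k) is n! times the coefficient of x^n in the EGF (e^x - 1)^k / k!.

145750


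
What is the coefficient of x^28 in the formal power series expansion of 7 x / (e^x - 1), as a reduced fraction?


The exponential generating function for Bernoulli numbers is
x / (e^x - 1) = sum_{k>=0} B_k x^k / k!.
So the coefficient of x^28 in 7 x / (e^x - 1) is 7 B_28 / 28!.
Computing: B_28 = -23749461029/870, 28! = 304888344611713860501504000000, giving
7 * -23749461029/870 / 304888344611713860501504000000 = -3392780147/5413323669636552217067520000000.

-3392780147/5413323669636552217067520000000


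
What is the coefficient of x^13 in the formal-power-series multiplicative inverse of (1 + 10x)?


The inverse is 1/(1 + 10x). Apply the geometric identity 1/(1 - y) = sum_{k>=0} y^k with y = -10x:
1/(1 + 10x) = sum_{k>=0} (-10)^k x^k.
So the coefficient of x^13 is (-10)^13 = -10000000000000.

-10000000000000


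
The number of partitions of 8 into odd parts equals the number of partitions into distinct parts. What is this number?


Computing partitions of 8 into odd parts (1, 3, 5, ...):
Using the generating function prod_{k>=0} 1/(1-x^(2k+1)),
the count is 6

6


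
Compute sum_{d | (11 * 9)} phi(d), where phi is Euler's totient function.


First, 11 * 9 = 99. One classical identity is sum_{d | n} phi(d) = n (each k in [1, n] has a unique gcd with n, and among the k's with gcd(k, n) = n/d there are phi(d) of them). So the sum equals 99. We also verify directly:
Divisors of 99: 1, 3, 9, 11, 33, 99.
phi values: 1, 2, 6, 10, 20, 60.
Sum = 99.

99


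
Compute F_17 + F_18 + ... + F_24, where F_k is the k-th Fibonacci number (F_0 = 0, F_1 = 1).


Use the identity sum_{k=0}^{N} F_k = F_{N+2} - 1 (which follows from F_{k+2} - F_{k+1} = F_k). Then
sum_{k=17}^{24} F_k = (F_{26} - 1) - (F_{18} - 1) = F_{26} - F_{18}.
Computing: F_{26} = 121393, F_{18} = 2584, so
Sum = 121393 - 2584 = 118809.

118809


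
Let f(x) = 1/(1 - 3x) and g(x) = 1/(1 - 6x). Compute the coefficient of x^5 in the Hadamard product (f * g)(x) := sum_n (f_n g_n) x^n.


f has coefficients f_k = 3^k and g has coefficients g_k = 6^k, so the Hadamard product has coefficient (f*g)_k = 3^k * 6^k = 18^k.
For k = 5: 18^5 = 1889568.

1889568


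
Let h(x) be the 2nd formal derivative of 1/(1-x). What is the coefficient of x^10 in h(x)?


Differentiating 2 times: d^2/dx^2 [1/(1-x)] = 2!/(1-x)^3.
The expansion 1/(1-x)^3 = sum_{k>=0} C(k+2, 2) x^k, so the coefficient of x^n in 2!/(1-x)^3 is 2! * C(n+2, 2).
For n = 10: 2 * C(12, 2) = 2 * 66 = 132

132


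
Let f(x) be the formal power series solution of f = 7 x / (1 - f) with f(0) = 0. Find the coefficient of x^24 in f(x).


Apply Lagrange inversion: f = 7 x * phi(f) with phi(t) = 1/(1 - t), so
[x^n] f = 7^n * (1/n) [t^(n-1)] phi(t)^n = 7^n * (1/n) [t^(n-1)] (1 - t)^(-n) = 7^n * (1/n) C(2n - 2, n - 1) = 7^n * C_{n-1}.
For n = 24: C_23 = C(46, 23) / 24 = 8233430727600/24 = 343059613650.
With the 7^24 = 191581231380566414401 factor, the coefficient is 191581231380566414401 * 343059613650 = 65723783220008370242572856173650.

65723783220008370242572856173650


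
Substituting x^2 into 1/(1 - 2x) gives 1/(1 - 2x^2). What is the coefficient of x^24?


The coefficient of x^(2m) in 1/(1 - 2x^2) is 2^m.
With n = 24 = 2*12, the coefficient is 2^12 = 4096.

4096


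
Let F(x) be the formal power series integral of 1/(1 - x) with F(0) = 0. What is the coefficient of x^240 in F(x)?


1/(1 - x) = sum_{k>=0} x^k. Integrating termwise and using F(0) = 0 gives
F(x) = sum_{k>=0} x^(k+1) / (k+1) = sum_{m>=1} x^m / m = -ln(1 - x).
So the coefficient of x^240 is 1/240 = 1/240.

1/240


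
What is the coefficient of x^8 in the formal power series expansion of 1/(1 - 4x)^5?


The general identity 1/(1 - c x)^r = sum_{k>=0} c^k C(k + r - 1, r - 1) x^k follows by substituting y = c x into 1/(1 - y)^r = sum_{k>=0} C(k + r - 1, r - 1) y^k.
For c = 4, r = 5, k = 8:
4^8 * C(12, 4) = 65536 * 495 = 32440320.

32440320


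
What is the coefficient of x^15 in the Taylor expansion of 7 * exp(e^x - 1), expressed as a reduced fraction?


exp(e^x - 1) = sum_{k>=0} Bell_k x^k / k!, where Bell_k is the k-th Bell number.
So the coefficient of x^15 is 7 * Bell_15 / 15!.
Computing: Bell_15 = 1382958545 and 15! = 1307674368000, giving
7 * 1382958545/1307674368000 = 276591709/37362124800.

276591709/37362124800


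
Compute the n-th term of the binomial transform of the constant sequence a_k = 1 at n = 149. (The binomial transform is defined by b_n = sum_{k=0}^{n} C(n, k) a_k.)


With a_k = 1 for all k, b_n = sum_{k=0}^{n} C(n, k) = 2^n by the binomial theorem.
For n = 149: 2^149 = 713623846352979940529142984724747568191373312.

713623846352979940529142984724747568191373312


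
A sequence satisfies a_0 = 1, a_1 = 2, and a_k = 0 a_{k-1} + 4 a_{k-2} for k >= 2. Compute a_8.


The characteristic equation is t^2 - 0 t - 4 = 0, with roots r_1 = 2 and r_2 = -2 (so c_1 = r_1 + r_2, c_2 = -r_1 r_2 as required).
One can use the closed form a_n = A r_1^n + B r_2^n, but direct iteration is more reliable:
a_0 = 1, a_1 = 2, a_2 = 4, a_3 = 8, a_4 = 16, a_5 = 32, a_6 = 64, a_7 = 128, a_8 = 256.
So a_8 = 256.

256
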